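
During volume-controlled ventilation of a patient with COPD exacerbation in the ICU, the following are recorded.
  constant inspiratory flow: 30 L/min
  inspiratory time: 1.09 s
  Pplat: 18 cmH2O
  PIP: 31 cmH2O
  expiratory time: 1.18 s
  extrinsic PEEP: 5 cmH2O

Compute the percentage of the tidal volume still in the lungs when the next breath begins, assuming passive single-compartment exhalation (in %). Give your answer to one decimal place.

Flow: 30 L/min ÷ 60 = 0.5 L/s.
Vt = flow × Ti = 0.5 L/s × 1.09 s × 1000 mL/L = 545.0 mL.
R = (PIP − Pplat)/V̇ = (31 − 18) / 0.5 = 13.0/0.5 = 26.0 cmH2O·s/L.
C = Vt/(Pplat − PEEP) = 545.0 / (18 − 5) = 545.0/13.0 = 41.923 mL/cmH2O.
τ = R × C = 26.0 × 0.04192 L/cmH2O = 1.09 s.
Fraction remaining at end-expiration = e^(−Te/τ) = e^(−1.18/1.09) = 0.3387 → 33.87%.

33.9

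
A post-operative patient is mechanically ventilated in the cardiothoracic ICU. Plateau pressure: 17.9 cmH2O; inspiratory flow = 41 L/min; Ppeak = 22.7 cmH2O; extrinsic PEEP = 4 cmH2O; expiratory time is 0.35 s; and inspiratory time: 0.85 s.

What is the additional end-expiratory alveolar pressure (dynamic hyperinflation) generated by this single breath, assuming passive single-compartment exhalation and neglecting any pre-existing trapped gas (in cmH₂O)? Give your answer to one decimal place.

4.2

Flow: 41 L/min ÷ 60 = 0.6833 L/s.
Vt = flow × Ti = 0.6833 L/s × 0.85 s × 1000 mL/L = 580.81 mL.
R = (PIP − Pplat)/V̇ = (22.7 − 17.9) / 0.6833 = 4.8/0.6833 = 7.025 cmH2O·s/L.
C = Vt/(Pplat − PEEP) = 580.81 / (17.9 − 4) = 580.81/13.9 = 41.785 mL/cmH2O.
τ = R × C = 7.025 × 0.04179 L/cmH2O = 0.2936 s.
Fraction remaining = e^(−Te/τ) = e^(−0.35/0.2936) = 0.3036; trapped volume = 580.81 × 0.3036 = 176.33 mL.
Additional alveolar pressure from trapping ≈ V_trapped / C = 176.33 / 41.785 = 4.22 cmH2O.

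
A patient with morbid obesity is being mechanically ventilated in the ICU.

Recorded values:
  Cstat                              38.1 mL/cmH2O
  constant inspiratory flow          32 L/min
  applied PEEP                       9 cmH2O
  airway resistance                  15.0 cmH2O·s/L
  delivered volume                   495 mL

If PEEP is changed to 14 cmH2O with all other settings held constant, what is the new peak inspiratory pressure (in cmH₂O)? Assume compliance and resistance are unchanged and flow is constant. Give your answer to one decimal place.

Flow: 32 L/min ÷ 60 = 0.5333 L/s.
PIP = Vt/C + R·V̇ + PEEP (constant-flow equation of motion).
Only the baseline term changes: ΔPIP = ΔPEEP = 14 − 9 = 5.0 cmH2O.
Original PIP = 495/38.1 + 15.0×0.5333 + 9 = 29.992 cmH2O; new PIP = 29.992 + (5.0) = 34.992 cmH2O.

35.0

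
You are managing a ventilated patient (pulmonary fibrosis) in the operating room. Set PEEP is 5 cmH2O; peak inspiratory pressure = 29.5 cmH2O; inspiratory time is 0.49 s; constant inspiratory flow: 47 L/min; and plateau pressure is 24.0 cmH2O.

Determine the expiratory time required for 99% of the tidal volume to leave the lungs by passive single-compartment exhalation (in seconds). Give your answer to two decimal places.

0.65

Flow: 47 L/min ÷ 60 = 0.7833 L/s.
Vt = flow × Ti = 0.7833 L/s × 0.49 s × 1000 mL/L = 383.82 mL.
R = (PIP − Pplat)/V̇ = (29.5 − 24.0) / 0.7833 = 5.5/0.7833 = 7.022 cmH2O·s/L.
C = Vt/(Pplat − PEEP) = 383.82 / (24.0 − 5) = 383.82/19.0 = 20.201 mL/cmH2O.
τ = R × C = 7.022 × 0.0202 L/cmH2O = 0.1418 s.
t = −τ·ln(1 − 0.99) = −0.1418·ln(0.01) = 0.653 s.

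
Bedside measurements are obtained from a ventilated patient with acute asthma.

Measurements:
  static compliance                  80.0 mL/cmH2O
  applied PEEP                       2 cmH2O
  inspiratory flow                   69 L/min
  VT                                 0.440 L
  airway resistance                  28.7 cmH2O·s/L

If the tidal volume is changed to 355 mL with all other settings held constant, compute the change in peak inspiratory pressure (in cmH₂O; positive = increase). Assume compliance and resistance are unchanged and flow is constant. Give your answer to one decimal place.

PIP = Vt/C + R·V̇ + PEEP (constant-flow equation of motion).
Only the elastic term changes: ΔPIP = ΔVt / C = (355 − 440) / 80.0 = -1.063 cmH2O.

-1.1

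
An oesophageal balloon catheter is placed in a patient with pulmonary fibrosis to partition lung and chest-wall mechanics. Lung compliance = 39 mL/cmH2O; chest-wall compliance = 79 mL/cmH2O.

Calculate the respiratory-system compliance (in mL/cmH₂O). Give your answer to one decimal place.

Lung and chest wall are elastances in series: 1/Crs = 1/CL + 1/Ccw.
1/Crs = 1/39 + 1/79 = 0.0383.
Crs = 26.11 mL/cmH2O.

26.1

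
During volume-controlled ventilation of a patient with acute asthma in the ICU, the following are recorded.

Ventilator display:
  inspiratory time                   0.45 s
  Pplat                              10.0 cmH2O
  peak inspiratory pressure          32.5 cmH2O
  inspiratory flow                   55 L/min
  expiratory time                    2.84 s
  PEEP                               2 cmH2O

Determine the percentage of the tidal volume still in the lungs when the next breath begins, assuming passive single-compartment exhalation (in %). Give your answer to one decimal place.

10.6

Flow: 55 L/min ÷ 60 = 0.9167 L/s.
Vt = flow × Ti = 0.9167 L/s × 0.45 s × 1000 mL/L = 412.52 mL.
R = (PIP − Pplat)/V̇ = (32.5 − 10.0) / 0.9167 = 22.5/0.9167 = 24.545 cmH2O·s/L.
C = Vt/(Pplat − PEEP) = 412.52 / (10.0 − 2) = 412.52/8.0 = 51.565 mL/cmH2O.
τ = R × C = 24.545 × 0.05157 L/cmH2O = 1.266 s.
Fraction remaining at end-expiration = e^(−Te/τ) = e^(−2.84/1.266) = 0.1061 → 10.61%.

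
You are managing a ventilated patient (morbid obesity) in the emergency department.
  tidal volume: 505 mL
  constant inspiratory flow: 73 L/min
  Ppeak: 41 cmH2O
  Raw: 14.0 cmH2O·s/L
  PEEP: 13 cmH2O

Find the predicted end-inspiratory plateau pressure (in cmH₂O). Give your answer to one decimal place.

Flow: 73 L/min ÷ 60 = 1.2167 L/s.
Pplat = PIP − Raw × flow = 41 − 14.0 × 1.2167 = 41 − 17.034 = 23.966 cmH2O.

24.0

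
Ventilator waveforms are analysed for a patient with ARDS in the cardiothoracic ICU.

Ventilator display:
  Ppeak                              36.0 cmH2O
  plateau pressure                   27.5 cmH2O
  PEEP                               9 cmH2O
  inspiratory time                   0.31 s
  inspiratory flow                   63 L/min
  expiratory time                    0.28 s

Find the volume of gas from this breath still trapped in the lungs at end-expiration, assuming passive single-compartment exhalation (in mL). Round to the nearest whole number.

46

Flow: 63 L/min ÷ 60 = 1.05 L/s.
Vt = flow × Ti = 1.05 L/s × 0.31 s × 1000 mL/L = 325.5 mL.
R = (PIP − Pplat)/V̇ = (36.0 − 27.5) / 1.05 = 8.5/1.05 = 8.095 cmH2O·s/L.
C = Vt/(Pplat − PEEP) = 325.5 / (27.5 − 9) = 325.5/18.5 = 17.595 mL/cmH2O.
τ = R × C = 8.095 × 0.0176 L/cmH2O = 0.1425 s.
Fraction remaining = e^(−Te/τ) = e^(−0.28/0.1425) = 0.1402.
Trapped volume = 325.5 × 0.1402 = 45.635 mL.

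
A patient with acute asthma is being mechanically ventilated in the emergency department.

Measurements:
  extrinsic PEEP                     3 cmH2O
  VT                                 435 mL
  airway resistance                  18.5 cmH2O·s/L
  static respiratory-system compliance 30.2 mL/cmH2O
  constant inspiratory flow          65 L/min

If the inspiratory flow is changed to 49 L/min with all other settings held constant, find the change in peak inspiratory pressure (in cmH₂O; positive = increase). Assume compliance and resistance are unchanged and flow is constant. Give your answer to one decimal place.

Flow: 65 L/min ÷ 60 = 1.0833 L/s.
New flow: 49 L/min ÷ 60 = 0.8167 L/s.
PIP = Vt/C + R·V̇ + PEEP (constant-flow equation of motion).
Only the resistive term changes: ΔPIP = R × ΔV̇ = 18.5 × (0.8167 − 1.0833) = 18.5 × -0.2666 = -4.932 cmH2O.

-4.9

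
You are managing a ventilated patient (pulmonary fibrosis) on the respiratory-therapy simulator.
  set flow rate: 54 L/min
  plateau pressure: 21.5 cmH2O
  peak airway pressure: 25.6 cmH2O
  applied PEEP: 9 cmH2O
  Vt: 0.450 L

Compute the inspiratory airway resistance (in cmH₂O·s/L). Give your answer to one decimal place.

4.6

Flow: 54 L/min ÷ 60 = 0.9 L/s.
Raw = (PIP − Pplat) / flow = (25.6 − 21.5) / 0.9 = 4.1 / 0.9 = 4.556 cmH2O·s/L.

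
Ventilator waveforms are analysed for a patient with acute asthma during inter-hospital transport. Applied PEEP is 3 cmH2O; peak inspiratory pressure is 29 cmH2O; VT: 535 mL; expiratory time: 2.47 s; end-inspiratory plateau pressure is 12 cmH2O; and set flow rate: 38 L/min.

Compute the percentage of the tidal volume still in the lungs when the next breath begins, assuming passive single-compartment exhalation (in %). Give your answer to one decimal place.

Flow: 38 L/min ÷ 60 = 0.6333 L/s.
R = (PIP − Pplat)/V̇ = (29 − 12) / 0.6333 = 17.0/0.6333 = 26.844 cmH2O·s/L.
C = Vt/(Pplat − PEEP) = 535.0 / (12 − 3) = 535.0/9.0 = 59.444 mL/cmH2O.
τ = R × C = 26.844 × 0.05944 L/cmH2O = 1.596 s.
Fraction remaining at end-expiration = e^(−Te/τ) = e^(−2.47/1.596) = 0.2128 → 21.28%.

21.3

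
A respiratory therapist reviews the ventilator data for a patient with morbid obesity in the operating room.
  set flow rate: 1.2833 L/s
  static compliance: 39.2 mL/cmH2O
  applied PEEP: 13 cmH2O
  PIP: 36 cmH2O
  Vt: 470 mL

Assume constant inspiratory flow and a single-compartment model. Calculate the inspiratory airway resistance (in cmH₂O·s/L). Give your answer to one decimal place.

8.6

Equation of motion (constant flow): PIP = Vt/C + R·V̇ + PEEP.
R·V̇ = PIP − Vt/C − PEEP = 36 − 470/39.2 − 13 = 36 − 11.99 − 13 = 11.01 cmH2O.
R = 11.01 / 1.2833 = 8.579 cmH2O·s/L.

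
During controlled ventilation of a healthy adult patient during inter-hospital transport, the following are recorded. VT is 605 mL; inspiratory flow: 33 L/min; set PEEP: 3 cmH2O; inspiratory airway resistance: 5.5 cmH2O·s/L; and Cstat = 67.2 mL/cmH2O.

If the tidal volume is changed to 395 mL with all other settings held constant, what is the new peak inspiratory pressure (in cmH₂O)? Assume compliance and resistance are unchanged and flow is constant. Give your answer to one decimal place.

11.9

Flow: 33 L/min ÷ 60 = 0.55 L/s.
PIP = Vt/C + R·V̇ + PEEP (constant-flow equation of motion).
Only the elastic term changes: ΔPIP = ΔVt / C = (395 − 605) / 67.2 = -3.125 cmH2O.
Original PIP = 605/67.2 + 5.5×0.55 + 3 = 15.028 cmH2O; new PIP = 15.028 + (-3.125) = 11.903 cmH2O.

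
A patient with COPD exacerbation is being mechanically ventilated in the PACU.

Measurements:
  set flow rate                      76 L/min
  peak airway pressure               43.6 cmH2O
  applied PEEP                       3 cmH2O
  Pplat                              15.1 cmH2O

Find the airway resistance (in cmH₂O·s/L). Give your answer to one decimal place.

Flow: 76 L/min ÷ 60 = 1.2667 L/s.
Raw = (PIP − Pplat) / flow = (43.6 − 15.1) / 1.2667 = 28.5 / 1.2667 = 22.499 cmH2O·s/L.

22.5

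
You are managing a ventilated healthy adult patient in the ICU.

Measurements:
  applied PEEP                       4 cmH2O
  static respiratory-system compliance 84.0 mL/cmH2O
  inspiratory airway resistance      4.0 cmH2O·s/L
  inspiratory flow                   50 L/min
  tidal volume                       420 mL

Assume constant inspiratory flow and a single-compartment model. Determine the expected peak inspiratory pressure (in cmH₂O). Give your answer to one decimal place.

12.3

Flow: 50 L/min ÷ 60 = 0.8333 L/s.
Equation of motion (constant flow): PIP = Vt/C + R·V̇ + PEEP.
PIP = 420/84.0 + 4.0×0.8333 + 4 = 5.0 + 3.333 + 4 = 12.333 cmH2O.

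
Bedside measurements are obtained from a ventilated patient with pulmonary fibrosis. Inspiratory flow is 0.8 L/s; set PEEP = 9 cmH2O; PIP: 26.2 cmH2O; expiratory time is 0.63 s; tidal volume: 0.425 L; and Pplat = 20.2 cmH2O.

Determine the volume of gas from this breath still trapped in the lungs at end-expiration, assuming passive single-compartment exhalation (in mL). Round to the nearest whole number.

R = (PIP − Pplat)/V̇ = (26.2 − 20.2) / 0.8 = 6.0/0.8 = 7.5 cmH2O·s/L.
C = Vt/(Pplat − PEEP) = 425.0 / (20.2 − 9) = 425.0/11.2 = 37.946 mL/cmH2O.
τ = R × C = 7.5 × 0.03795 L/cmH2O = 0.2846 s.
Fraction remaining = e^(−Te/τ) = e^(−0.63/0.2846) = 0.1093.
Trapped volume = 425.0 × 0.1093 = 46.453 mL.

46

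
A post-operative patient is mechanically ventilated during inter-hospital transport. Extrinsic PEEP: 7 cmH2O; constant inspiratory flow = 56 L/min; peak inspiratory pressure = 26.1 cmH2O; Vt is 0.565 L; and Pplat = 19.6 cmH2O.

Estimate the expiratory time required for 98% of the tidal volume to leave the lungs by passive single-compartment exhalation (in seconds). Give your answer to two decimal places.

1.22

Flow: 56 L/min ÷ 60 = 0.9333 L/s.
R = (PIP − Pplat)/V̇ = (26.1 − 19.6) / 0.9333 = 6.5/0.9333 = 6.965 cmH2O·s/L.
C = Vt/(Pplat − PEEP) = 565.0 / (19.6 − 7) = 565.0/12.6 = 44.841 mL/cmH2O.
τ = R × C = 6.965 × 0.04484 L/cmH2O = 0.3123 s.
t = −τ·ln(1 − 0.98) = −0.3123·ln(0.02) = 1.222 s.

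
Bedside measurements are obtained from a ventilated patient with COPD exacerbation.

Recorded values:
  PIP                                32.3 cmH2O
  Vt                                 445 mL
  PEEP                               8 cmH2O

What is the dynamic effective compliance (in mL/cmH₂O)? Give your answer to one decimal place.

Dynamic compliance = Vt / (PIP − PEEP) = 445 / (32.3 − 8) = 445 / 24.3 = 18.313 mL/cmH2O.

18.3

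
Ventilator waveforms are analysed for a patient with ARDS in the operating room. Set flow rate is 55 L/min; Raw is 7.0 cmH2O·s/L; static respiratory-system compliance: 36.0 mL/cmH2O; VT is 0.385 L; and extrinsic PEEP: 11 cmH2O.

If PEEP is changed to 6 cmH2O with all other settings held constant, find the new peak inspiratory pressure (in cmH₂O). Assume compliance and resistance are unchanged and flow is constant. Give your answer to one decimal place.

23.1

Flow: 55 L/min ÷ 60 = 0.9167 L/s.
PIP = Vt/C + R·V̇ + PEEP (constant-flow equation of motion).
Only the baseline term changes: ΔPIP = ΔPEEP = 6 − 11 = -5.0 cmH2O.
Original PIP = 385/36.0 + 7.0×0.9167 + 11 = 28.111 cmH2O; new PIP = 28.111 + (-5.0) = 23.111 cmH2O.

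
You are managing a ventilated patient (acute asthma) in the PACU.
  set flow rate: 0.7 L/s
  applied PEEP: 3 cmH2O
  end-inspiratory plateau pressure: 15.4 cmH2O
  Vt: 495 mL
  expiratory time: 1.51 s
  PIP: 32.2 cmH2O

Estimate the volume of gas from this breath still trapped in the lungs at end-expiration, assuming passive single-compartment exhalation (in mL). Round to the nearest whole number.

102

R = (PIP − Pplat)/V̇ = (32.2 − 15.4) / 0.7 = 16.8/0.7 = 24.0 cmH2O·s/L.
C = Vt/(Pplat − PEEP) = 495.0 / (15.4 − 3) = 495.0/12.4 = 39.919 mL/cmH2O.
τ = R × C = 24.0 × 0.03992 L/cmH2O = 0.9581 s.
Fraction remaining = e^(−Te/τ) = e^(−1.51/0.9581) = 0.2068.
Trapped volume = 495.0 × 0.2068 = 102.37 mL.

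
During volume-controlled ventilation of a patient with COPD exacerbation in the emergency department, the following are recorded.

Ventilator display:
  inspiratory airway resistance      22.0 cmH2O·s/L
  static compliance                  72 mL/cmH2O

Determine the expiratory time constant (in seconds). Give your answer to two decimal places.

1.58

τ = R × C = 22.0 × 72 mL/cmH2O = 22.0 × 0.072 L/cmH2O = 1.584 s.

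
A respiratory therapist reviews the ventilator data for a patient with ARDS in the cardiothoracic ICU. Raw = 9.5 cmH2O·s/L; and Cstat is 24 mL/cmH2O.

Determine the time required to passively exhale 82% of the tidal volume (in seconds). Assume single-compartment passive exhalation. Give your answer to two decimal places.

0.39

τ = R × C = 9.5 × 24 mL/cmH2O = 9.5 × 0.024 L/cmH2O = 0.228 s.
Exhaled fraction f = 1 − e^(−t/τ) → t = −τ·ln(1 − f) = −0.228·ln(0.18) = 0.391 s.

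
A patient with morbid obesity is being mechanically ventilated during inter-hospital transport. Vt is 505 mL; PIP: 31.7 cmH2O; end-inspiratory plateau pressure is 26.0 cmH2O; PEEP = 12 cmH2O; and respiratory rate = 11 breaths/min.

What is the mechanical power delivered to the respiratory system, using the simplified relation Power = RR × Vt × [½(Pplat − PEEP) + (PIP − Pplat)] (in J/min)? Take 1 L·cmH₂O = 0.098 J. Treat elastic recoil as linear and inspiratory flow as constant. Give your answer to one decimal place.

Per-breath work = Vt × [½(Pplat−PEEP) + (PIP−Pplat)] = 0.505 × [0.5×14.0 + 5.7] = 0.505 × 12.7 = 6.414 L·cmH2O.
Power = 11 × 6.414 = 70.554 L·cmH2O/min.
× 0.098 J/(L·cmH2O) → 6.914 J/min.

6.9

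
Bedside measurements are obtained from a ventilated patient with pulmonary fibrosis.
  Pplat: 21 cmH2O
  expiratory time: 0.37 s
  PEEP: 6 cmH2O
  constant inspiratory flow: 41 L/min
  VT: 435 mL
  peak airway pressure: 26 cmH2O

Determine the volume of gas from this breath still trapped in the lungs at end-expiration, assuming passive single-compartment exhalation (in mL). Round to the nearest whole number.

Flow: 41 L/min ÷ 60 = 0.6833 L/s.
R = (PIP − Pplat)/V̇ = (26 − 21) / 0.6833 = 5.0/0.6833 = 7.317 cmH2O·s/L.
C = Vt/(Pplat − PEEP) = 435.0 / (21 − 6) = 435.0/15.0 = 29.0 mL/cmH2O.
τ = R × C = 7.317 × 0.029 L/cmH2O = 0.2122 s.
Fraction remaining = e^(−Te/τ) = e^(−0.37/0.2122) = 0.1749.
Trapped volume = 435.0 × 0.1749 = 76.082 mL.

76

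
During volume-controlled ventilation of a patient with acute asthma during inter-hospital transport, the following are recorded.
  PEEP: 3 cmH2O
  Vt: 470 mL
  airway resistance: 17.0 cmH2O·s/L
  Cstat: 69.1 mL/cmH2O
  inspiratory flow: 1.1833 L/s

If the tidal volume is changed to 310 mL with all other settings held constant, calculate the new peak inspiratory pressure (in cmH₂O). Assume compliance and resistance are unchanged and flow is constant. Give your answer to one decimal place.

27.6

PIP = Vt/C + R·V̇ + PEEP (constant-flow equation of motion).
Only the elastic term changes: ΔPIP = ΔVt / C = (310 − 470) / 69.1 = -2.315 cmH2O.
Original PIP = 470/69.1 + 17.0×1.1833 + 3 = 29.918 cmH2O; new PIP = 29.918 + (-2.315) = 27.603 cmH2O.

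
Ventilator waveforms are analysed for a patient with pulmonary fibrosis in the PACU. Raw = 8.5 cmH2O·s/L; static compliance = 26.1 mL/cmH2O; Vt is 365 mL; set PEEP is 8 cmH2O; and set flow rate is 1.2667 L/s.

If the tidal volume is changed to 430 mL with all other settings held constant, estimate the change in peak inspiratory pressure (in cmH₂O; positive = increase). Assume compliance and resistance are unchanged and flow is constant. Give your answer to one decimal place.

2.5

PIP = Vt/C + R·V̇ + PEEP (constant-flow equation of motion).
Only the elastic term changes: ΔPIP = ΔVt / C = (430 − 365) / 26.1 = 2.49 cmH2O.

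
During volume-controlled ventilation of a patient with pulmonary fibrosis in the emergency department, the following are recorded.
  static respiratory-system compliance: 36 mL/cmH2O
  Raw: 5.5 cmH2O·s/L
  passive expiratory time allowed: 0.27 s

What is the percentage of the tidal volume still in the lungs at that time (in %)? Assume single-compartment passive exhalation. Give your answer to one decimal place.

25.6

τ = R × C = 5.5 × 36 mL/cmH2O = 5.5 × 0.036 L/cmH2O = 0.198 s.
Passive exhalation: V(t)/V₀ = e^(−t/τ) = e^(−0.27/0.198) = 0.2557.
Fraction remaining = 0.2557 → 25.57%.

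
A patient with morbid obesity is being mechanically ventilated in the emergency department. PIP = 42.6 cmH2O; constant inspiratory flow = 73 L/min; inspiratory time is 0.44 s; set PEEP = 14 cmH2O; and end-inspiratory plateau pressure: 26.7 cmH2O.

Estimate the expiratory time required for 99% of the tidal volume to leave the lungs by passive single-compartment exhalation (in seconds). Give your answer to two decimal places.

2.54

Flow: 73 L/min ÷ 60 = 1.2167 L/s.
Vt = flow × Ti = 1.2167 L/s × 0.44 s × 1000 mL/L = 535.35 mL.
R = (PIP − Pplat)/V̇ = (42.6 − 26.7) / 1.2167 = 15.9/1.2167 = 13.068 cmH2O·s/L.
C = Vt/(Pplat − PEEP) = 535.35 / (26.7 − 14) = 535.35/12.7 = 42.154 mL/cmH2O.
τ = R × C = 13.068 × 0.04215 L/cmH2O = 0.5508 s.
t = −τ·ln(1 − 0.99) = −0.5508·ln(0.01) = 2.537 s.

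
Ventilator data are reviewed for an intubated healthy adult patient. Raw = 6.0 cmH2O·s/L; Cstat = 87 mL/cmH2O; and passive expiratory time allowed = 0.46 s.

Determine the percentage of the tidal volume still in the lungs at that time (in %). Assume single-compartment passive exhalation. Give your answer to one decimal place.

τ = R × C = 6.0 × 87 mL/cmH2O = 6.0 × 0.087 L/cmH2O = 0.522 s.
Passive exhalation: V(t)/V₀ = e^(−t/τ) = e^(−0.46/0.522) = 0.4143.
Fraction remaining = 0.4143 → 41.43%.

41.4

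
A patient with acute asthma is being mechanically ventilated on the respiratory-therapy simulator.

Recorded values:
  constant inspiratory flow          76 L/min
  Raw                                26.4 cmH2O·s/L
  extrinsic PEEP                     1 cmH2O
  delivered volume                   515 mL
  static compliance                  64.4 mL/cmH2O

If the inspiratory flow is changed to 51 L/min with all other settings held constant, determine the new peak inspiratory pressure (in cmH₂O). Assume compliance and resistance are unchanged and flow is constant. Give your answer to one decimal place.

31.4

Flow: 76 L/min ÷ 60 = 1.2667 L/s.
New flow: 51 L/min ÷ 60 = 0.85 L/s.
PIP = Vt/C + R·V̇ + PEEP (constant-flow equation of motion).
Only the resistive term changes: ΔPIP = R × ΔV̇ = 26.4 × (0.85 − 1.2667) = 26.4 × -0.4167 = -11.001 cmH2O.
Original PIP = 515/64.4 + 26.4×1.2667 + 1 = 42.438 cmH2O; new PIP = 42.438 + (-11.001) = 31.437 cmH2O.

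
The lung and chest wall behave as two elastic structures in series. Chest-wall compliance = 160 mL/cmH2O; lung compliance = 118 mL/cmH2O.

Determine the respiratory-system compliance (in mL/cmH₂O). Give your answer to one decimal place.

67.9

Lung and chest wall are elastances in series: 1/Crs = 1/CL + 1/Ccw.
1/Crs = 1/118 + 1/160 = 0.01472.
Crs = 67.935 mL/cmH2O.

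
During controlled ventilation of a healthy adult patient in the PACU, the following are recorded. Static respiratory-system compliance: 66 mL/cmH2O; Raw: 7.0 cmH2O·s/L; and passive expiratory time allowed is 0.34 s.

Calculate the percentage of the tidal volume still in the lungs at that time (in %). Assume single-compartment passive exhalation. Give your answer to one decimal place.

τ = R × C = 7.0 × 66 mL/cmH2O = 7.0 × 0.066 L/cmH2O = 0.462 s.
Passive exhalation: V(t)/V₀ = e^(−t/τ) = e^(−0.34/0.462) = 0.4791.
Fraction remaining = 0.4791 → 47.91%.

47.9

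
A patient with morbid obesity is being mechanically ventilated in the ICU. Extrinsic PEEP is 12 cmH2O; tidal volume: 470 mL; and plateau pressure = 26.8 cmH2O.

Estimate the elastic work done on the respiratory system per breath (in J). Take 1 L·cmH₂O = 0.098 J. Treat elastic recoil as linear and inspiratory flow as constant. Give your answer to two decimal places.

Elastic work ≈ ½ × (Pplat − PEEP) × Vt = 0.5 × (26.8 − 12) × 0.470 L = 0.5 × 14.8 × 0.470 = 3.478 L·cmH2O.
× 0.098 J/(L·cmH2O) → 0.3408 J.

0.34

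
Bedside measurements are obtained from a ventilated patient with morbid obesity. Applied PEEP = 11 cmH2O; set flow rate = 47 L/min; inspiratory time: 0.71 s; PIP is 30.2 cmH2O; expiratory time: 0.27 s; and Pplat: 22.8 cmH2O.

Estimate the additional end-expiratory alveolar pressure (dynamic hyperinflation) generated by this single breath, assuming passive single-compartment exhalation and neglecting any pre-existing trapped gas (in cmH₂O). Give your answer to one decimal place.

6.4

Flow: 47 L/min ÷ 60 = 0.7833 L/s.
Vt = flow × Ti = 0.7833 L/s × 0.71 s × 1000 mL/L = 556.14 mL.
R = (PIP − Pplat)/V̇ = (30.2 − 22.8) / 0.7833 = 7.4/0.7833 = 9.447 cmH2O·s/L.
C = Vt/(Pplat − PEEP) = 556.14 / (22.8 − 11) = 556.14/11.8 = 47.131 mL/cmH2O.
τ = R × C = 9.447 × 0.04713 L/cmH2O = 0.4452 s.
Fraction remaining = e^(−Te/τ) = e^(−0.27/0.4452) = 0.5453; trapped volume = 556.14 × 0.5453 = 303.26 mL.
Additional alveolar pressure from trapping ≈ V_trapped / C = 303.26 / 47.131 = 6.434 cmH2O.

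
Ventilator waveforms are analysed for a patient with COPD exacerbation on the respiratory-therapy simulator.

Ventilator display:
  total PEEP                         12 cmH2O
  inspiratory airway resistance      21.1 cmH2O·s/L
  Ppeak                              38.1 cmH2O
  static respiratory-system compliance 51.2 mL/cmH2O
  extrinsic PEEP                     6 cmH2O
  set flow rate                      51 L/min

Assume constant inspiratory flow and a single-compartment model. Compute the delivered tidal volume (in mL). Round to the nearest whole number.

418

Flow: 51 L/min ÷ 60 = 0.85 L/s.
Total PEEP = 12 cmH2O (set 6 + intrinsic 6); this is the baseline alveolar pressure.
Equation of motion (constant flow): PIP = Vt/C + R·V̇ + PEEP.
Vt/C = PIP − R·V̇ − PEEP = 38.1 − 17.935 − 12 = 8.165 cmH2O.
Vt = C × 8.165 = 51.2 × 8.165 = 418.05 mL.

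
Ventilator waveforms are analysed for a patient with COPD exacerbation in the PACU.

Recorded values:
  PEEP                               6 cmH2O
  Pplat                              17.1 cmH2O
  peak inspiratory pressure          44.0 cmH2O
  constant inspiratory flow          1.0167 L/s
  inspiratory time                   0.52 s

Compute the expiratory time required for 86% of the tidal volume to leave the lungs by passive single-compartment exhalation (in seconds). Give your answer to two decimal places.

Vt = flow × Ti = 1.0167 L/s × 0.52 s × 1000 mL/L = 528.68 mL.
R = (PIP − Pplat)/V̇ = (44.0 − 17.1) / 1.0167 = 26.9/1.0167 = 26.458 cmH2O·s/L.
C = Vt/(Pplat − PEEP) = 528.68 / (17.1 − 6) = 528.68/11.1 = 47.629 mL/cmH2O.
τ = R × C = 26.458 × 0.04763 L/cmH2O = 1.26 s.
t = −τ·ln(1 − 0.86) = −1.26·ln(0.14) = 2.477 s.

2.48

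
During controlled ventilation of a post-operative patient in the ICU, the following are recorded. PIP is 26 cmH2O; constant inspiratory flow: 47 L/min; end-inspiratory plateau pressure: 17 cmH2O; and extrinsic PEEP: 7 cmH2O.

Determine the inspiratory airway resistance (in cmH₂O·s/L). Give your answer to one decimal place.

11.5

Flow: 47 L/min ÷ 60 = 0.7833 L/s.
Raw = (PIP − Pplat) / flow = (26 − 17) / 0.7833 = 9.0 / 0.7833 = 11.49 cmH2O·s/L.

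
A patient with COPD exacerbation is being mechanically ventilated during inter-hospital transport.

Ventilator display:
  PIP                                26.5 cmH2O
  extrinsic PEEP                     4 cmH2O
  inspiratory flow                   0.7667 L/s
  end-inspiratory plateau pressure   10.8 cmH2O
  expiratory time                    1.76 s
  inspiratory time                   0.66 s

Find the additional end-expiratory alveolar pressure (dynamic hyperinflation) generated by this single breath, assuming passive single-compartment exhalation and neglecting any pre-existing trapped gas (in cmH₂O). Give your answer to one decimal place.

Vt = flow × Ti = 0.7667 L/s × 0.66 s × 1000 mL/L = 506.02 mL.
R = (PIP − Pplat)/V̇ = (26.5 − 10.8) / 0.7667 = 15.7/0.7667 = 20.477 cmH2O·s/L.
C = Vt/(Pplat − PEEP) = 506.02 / (10.8 − 4) = 506.02/6.8 = 74.415 mL/cmH2O.
τ = R × C = 20.477 × 0.07442 L/cmH2O = 1.524 s.
Fraction remaining = e^(−Te/τ) = e^(−1.76/1.524) = 0.3151; trapped volume = 506.02 × 0.3151 = 159.45 mL.
Additional alveolar pressure from trapping ≈ V_trapped / C = 159.45 / 74.415 = 2.143 cmH2O.

2.1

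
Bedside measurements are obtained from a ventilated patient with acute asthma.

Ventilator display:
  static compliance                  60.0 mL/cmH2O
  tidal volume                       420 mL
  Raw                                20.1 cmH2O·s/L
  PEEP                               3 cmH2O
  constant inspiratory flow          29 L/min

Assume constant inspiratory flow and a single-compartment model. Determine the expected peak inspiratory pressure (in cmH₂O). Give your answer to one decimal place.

19.7

Flow: 29 L/min ÷ 60 = 0.4833 L/s.
Equation of motion (constant flow): PIP = Vt/C + R·V̇ + PEEP.
PIP = 420/60.0 + 20.1×0.4833 + 3 = 7.0 + 9.714 + 3 = 19.714 cmH2O.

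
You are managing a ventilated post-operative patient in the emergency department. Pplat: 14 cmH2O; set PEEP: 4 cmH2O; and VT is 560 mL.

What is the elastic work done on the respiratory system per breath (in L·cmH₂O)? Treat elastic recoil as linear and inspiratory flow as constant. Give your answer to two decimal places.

2.80

Elastic work ≈ ½ × (Pplat − PEEP) × Vt = 0.5 × (14 − 4) × 0.560 L = 0.5 × 10.0 × 0.560 = 2.8 L·cmH2O.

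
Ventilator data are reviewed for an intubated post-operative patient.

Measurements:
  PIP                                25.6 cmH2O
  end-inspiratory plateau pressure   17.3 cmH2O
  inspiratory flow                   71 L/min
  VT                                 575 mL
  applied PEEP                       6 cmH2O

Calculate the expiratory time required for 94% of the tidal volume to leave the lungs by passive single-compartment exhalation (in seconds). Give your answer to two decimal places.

1.00

Flow: 71 L/min ÷ 60 = 1.1833 L/s.
R = (PIP − Pplat)/V̇ = (25.6 − 17.3) / 1.1833 = 8.3/1.1833 = 7.014 cmH2O·s/L.
C = Vt/(Pplat − PEEP) = 575.0 / (17.3 − 6) = 575.0/11.3 = 50.885 mL/cmH2O.
τ = R × C = 7.014 × 0.05089 L/cmH2O = 0.3569 s.
t = −τ·ln(1 − 0.94) = −0.3569·ln(0.06) = 1.004 s.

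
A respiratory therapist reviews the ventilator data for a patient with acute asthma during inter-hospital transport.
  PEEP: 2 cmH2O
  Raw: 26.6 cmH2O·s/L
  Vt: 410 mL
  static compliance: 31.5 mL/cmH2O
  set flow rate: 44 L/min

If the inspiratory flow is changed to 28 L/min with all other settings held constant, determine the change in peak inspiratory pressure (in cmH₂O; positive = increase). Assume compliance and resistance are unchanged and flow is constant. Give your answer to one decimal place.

Flow: 44 L/min ÷ 60 = 0.7333 L/s.
New flow: 28 L/min ÷ 60 = 0.4667 L/s.
PIP = Vt/C + R·V̇ + PEEP (constant-flow equation of motion).
Only the resistive term changes: ΔPIP = R × ΔV̇ = 26.6 × (0.4667 − 0.7333) = 26.6 × -0.2666 = -7.092 cmH2O.

-7.1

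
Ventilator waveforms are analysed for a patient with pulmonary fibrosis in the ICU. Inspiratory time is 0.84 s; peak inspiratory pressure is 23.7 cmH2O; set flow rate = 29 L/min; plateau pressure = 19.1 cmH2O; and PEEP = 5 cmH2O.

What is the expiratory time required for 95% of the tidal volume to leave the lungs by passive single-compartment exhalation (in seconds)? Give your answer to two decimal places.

0.82

Flow: 29 L/min ÷ 60 = 0.4833 L/s.
Vt = flow × Ti = 0.4833 L/s × 0.84 s × 1000 mL/L = 405.97 mL.
R = (PIP − Pplat)/V̇ = (23.7 − 19.1) / 0.4833 = 4.6/0.4833 = 9.518 cmH2O·s/L.
C = Vt/(Pplat − PEEP) = 405.97 / (19.1 − 5) = 405.97/14.1 = 28.792 mL/cmH2O.
τ = R × C = 9.518 × 0.02879 L/cmH2O = 0.274 s.
t = −τ·ln(1 − 0.95) = −0.274·ln(0.05) = 0.8208 s.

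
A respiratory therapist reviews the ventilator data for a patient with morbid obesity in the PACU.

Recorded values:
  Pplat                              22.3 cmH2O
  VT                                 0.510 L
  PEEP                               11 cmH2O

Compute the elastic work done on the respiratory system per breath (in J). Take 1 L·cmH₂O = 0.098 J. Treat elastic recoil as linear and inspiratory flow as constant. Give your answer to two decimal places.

0.28

Elastic work ≈ ½ × (Pplat − PEEP) × Vt = 0.5 × (22.3 − 11) × 0.510 L = 0.5 × 11.3 × 0.510 = 2.882 L·cmH2O.
× 0.098 J/(L·cmH2O) → 0.2824 J.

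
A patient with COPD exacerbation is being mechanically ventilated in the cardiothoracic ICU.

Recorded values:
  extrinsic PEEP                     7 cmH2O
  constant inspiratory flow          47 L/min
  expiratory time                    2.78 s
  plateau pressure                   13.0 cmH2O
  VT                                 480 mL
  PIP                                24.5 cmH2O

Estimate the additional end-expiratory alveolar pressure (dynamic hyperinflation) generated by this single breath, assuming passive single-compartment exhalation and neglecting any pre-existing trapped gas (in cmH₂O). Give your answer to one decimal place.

Flow: 47 L/min ÷ 60 = 0.7833 L/s.
R = (PIP − Pplat)/V̇ = (24.5 − 13.0) / 0.7833 = 11.5/0.7833 = 14.681 cmH2O·s/L.
C = Vt/(Pplat − PEEP) = 480.0 / (13.0 − 7) = 480.0/6.0 = 80.0 mL/cmH2O.
τ = R × C = 14.681 × 0.08 L/cmH2O = 1.174 s.
Fraction remaining = e^(−Te/τ) = e^(−2.78/1.174) = 0.09367; trapped volume = 480.0 × 0.09367 = 44.962 mL.
Additional alveolar pressure from trapping ≈ V_trapped / C = 44.962 / 80.0 = 0.562 cmH2O.

0.6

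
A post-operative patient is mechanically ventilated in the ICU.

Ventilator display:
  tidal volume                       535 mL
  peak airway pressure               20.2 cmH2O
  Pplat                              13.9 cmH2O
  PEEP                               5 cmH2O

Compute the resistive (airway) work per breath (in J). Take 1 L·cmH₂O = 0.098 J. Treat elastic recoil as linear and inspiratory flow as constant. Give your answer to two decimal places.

With constant inspiratory flow the resistive pressure is constant at PIP − Pplat = 20.2 − 13.9 = 6.3 cmH2O, so resistive work = 6.3 × 0.535 = 3.371 L·cmH2O.
× 0.098 J/(L·cmH2O) → 0.3304 J.

0.33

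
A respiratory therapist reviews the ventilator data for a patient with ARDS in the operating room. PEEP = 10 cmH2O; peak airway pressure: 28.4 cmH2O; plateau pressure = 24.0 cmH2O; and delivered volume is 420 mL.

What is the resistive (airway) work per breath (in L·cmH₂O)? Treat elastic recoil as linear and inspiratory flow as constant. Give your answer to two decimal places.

1.85

With constant inspiratory flow the resistive pressure is constant at PIP − Pplat = 28.4 − 24.0 = 4.4 cmH2O, so resistive work = 4.4 × 0.420 = 1.848 L·cmH2O.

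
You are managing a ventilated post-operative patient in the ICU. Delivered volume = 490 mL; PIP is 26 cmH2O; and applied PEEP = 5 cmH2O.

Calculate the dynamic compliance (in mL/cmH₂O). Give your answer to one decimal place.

Dynamic compliance = Vt / (PIP − PEEP) = 490 / (26 − 5) = 490 / 21.0 = 23.333 mL/cmH2O.

23.3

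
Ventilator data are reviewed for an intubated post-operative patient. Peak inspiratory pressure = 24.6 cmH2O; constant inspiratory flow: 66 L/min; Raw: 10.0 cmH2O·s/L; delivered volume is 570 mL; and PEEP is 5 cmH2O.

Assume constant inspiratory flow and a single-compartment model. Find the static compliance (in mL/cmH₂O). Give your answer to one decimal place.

Flow: 66 L/min ÷ 60 = 1.1 L/s.
Equation of motion (constant flow): PIP = Vt/C + R·V̇ + PEEP.
Vt/C = PIP − R·V̇ − PEEP = 24.6 − 10.0×1.1 − 5 = 24.6 − 11.0 − 5 = 8.6 cmH2O.
C = Vt / 8.6 = 570 / 8.6 = 66.279 mL/cmH2O.

66.3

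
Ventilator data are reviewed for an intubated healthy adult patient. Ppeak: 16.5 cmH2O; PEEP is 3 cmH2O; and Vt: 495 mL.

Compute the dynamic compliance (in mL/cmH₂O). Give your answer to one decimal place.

36.7

Dynamic compliance = Vt / (PIP − PEEP) = 495 / (16.5 − 3) = 495 / 13.5 = 36.667 mL/cmH2O.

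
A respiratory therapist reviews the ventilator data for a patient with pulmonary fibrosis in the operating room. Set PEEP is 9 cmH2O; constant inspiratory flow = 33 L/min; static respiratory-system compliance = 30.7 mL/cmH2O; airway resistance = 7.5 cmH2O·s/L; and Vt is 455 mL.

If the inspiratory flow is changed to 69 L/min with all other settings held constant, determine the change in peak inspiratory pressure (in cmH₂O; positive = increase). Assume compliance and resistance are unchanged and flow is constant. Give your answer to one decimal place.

Flow: 33 L/min ÷ 60 = 0.55 L/s.
New flow: 69 L/min ÷ 60 = 1.15 L/s.
PIP = Vt/C + R·V̇ + PEEP (constant-flow equation of motion).
Only the resistive term changes: ΔPIP = R × ΔV̇ = 7.5 × (1.15 − 0.55) = 7.5 × 0.6 = 4.5 cmH2O.

4.5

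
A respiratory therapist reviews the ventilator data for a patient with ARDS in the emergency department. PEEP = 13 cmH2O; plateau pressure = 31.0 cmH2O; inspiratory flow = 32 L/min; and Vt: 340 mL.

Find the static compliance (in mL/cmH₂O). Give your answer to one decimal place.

Cstat = Vt / (Pplat − PEEP) = 340 / (31.0 − 13) = 340 / 18.0 = 18.889 mL/cmH2O.

18.9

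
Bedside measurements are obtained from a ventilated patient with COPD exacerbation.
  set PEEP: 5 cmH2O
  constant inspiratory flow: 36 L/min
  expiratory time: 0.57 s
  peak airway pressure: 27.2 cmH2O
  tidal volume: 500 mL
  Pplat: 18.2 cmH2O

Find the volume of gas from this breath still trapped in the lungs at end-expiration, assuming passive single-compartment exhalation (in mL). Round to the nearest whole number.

183

Flow: 36 L/min ÷ 60 = 0.6 L/s.
R = (PIP − Pplat)/V̇ = (27.2 − 18.2) / 0.6 = 9.0/0.6 = 15.0 cmH2O·s/L.
C = Vt/(Pplat − PEEP) = 500.0 / (18.2 − 5) = 500.0/13.2 = 37.879 mL/cmH2O.
τ = R × C = 15.0 × 0.03788 L/cmH2O = 0.5682 s.
Fraction remaining = e^(−Te/τ) = e^(−0.57/0.5682) = 0.3667.
Trapped volume = 500.0 × 0.3667 = 183.35 mL.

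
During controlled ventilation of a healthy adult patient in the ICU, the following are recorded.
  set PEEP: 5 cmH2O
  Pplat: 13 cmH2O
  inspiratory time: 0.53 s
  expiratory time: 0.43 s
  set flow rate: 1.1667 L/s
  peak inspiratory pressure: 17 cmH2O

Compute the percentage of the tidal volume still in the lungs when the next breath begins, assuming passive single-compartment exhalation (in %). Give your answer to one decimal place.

Vt = flow × Ti = 1.1667 L/s × 0.53 s × 1000 mL/L = 618.35 mL.
R = (PIP − Pplat)/V̇ = (17 − 13) / 1.1667 = 4.0/1.1667 = 3.428 cmH2O·s/L.
C = Vt/(Pplat − PEEP) = 618.35 / (13 − 5) = 618.35/8.0 = 77.294 mL/cmH2O.
τ = R × C = 3.428 × 0.07729 L/cmH2O = 0.265 s.
Fraction remaining at end-expiration = e^(−Te/τ) = e^(−0.43/0.265) = 0.1974 → 19.74%.

19.7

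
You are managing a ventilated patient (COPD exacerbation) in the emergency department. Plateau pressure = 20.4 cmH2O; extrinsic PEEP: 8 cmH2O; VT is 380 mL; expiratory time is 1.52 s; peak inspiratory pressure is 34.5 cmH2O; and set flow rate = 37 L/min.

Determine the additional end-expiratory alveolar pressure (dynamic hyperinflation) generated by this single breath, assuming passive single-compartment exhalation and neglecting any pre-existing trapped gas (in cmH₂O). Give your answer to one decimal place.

1.4

Flow: 37 L/min ÷ 60 = 0.6167 L/s.
R = (PIP − Pplat)/V̇ = (34.5 − 20.4) / 0.6167 = 14.1/0.6167 = 22.864 cmH2O·s/L.
C = Vt/(Pplat − PEEP) = 380.0 / (20.4 − 8) = 380.0/12.4 = 30.645 mL/cmH2O.
τ = R × C = 22.864 × 0.03065 L/cmH2O = 0.7008 s.
Fraction remaining = e^(−Te/τ) = e^(−1.52/0.7008) = 0.1143; trapped volume = 380.0 × 0.1143 = 43.434 mL.
Additional alveolar pressure from trapping ≈ V_trapped / C = 43.434 / 30.645 = 1.417 cmH2O.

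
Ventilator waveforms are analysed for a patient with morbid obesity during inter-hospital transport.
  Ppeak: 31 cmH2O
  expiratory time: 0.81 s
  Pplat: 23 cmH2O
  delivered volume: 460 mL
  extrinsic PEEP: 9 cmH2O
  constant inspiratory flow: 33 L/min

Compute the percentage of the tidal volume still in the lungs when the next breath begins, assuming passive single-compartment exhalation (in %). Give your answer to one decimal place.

Flow: 33 L/min ÷ 60 = 0.55 L/s.
R = (PIP − Pplat)/V̇ = (31 − 23) / 0.55 = 8.0/0.55 = 14.545 cmH2O·s/L.
C = Vt/(Pplat − PEEP) = 460.0 / (23 − 9) = 460.0/14.0 = 32.857 mL/cmH2O.
τ = R × C = 14.545 × 0.03286 L/cmH2O = 0.4779 s.
Fraction remaining at end-expiration = e^(−Te/τ) = e^(−0.81/0.4779) = 0.1836 → 18.36%.

18.4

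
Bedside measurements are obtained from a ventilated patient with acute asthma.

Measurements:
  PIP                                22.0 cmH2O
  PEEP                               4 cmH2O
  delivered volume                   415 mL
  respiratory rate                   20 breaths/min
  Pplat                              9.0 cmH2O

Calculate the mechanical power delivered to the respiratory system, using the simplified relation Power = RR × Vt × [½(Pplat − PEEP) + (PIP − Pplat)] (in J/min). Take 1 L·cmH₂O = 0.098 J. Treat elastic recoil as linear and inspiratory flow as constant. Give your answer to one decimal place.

12.6

Per-breath work = Vt × [½(Pplat−PEEP) + (PIP−Pplat)] = 0.415 × [0.5×5.0 + 13.0] = 0.415 × 15.5 = 6.433 L·cmH2O.
Power = 20 × 6.433 = 128.66 L·cmH2O/min.
× 0.098 J/(L·cmH2O) → 12.609 J/min.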